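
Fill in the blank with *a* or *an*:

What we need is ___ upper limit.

an

The indefinite article is chosen by the initial *sound* of the following word, not its spelling.
*upper* begins with the sound /ʌ/ (u pronounced /ʌ/) — a vowel sound.
So the article is *an*: What we need is an upper limit.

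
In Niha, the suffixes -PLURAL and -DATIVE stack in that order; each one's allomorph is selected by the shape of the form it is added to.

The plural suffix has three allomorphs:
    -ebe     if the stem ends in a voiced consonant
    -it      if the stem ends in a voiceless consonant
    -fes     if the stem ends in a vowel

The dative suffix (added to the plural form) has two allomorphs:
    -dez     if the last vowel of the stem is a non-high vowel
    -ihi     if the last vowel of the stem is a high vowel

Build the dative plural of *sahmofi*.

sahmofifesdez

*sahmofi* — final sound /i/ (a vowel) → -fes → *sahmofifes*.
Since the last vowel of the plural form *sahmofifes* is /e/ (a non-high vowel), it takes -dez, giving *sahmofifesdez*.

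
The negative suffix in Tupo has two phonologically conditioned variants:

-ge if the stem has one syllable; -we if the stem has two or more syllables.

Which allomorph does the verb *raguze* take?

*raguze* has 3 syllables, so the suffix is -we.

-we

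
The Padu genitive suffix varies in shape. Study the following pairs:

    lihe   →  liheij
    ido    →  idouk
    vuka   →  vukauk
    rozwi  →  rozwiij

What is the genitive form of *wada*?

The alternation tracks the last vowel of the stem — -ij when the last vowel of the stem is a front vowel (*lihe*, *rozwi*); -uk when the last vowel of the stem is a back vowel (*ido*, *vuka*).
*wada* — last vowel /a/ (a back vowel) → -uk → *wadauk*.

wadauk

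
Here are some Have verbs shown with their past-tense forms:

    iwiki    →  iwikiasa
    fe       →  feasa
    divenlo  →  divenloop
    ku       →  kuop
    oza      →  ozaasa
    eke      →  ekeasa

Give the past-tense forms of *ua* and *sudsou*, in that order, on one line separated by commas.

The pattern is rounding harmony: -op when the last vowel of the stem is a rounded vowel (*divenlo*, *ku*); -asa when the last vowel of the stem is an unrounded vowel (*iwiki*, *fe*, *oza*, *eke*).
*ua* — last vowel /a/ (an unrounded vowel) → -asa → *uaasa*.
*sudsou* — last vowel /u/ (a rounded vowel) → -op → *sudsouop*.

uaasa, sudsouop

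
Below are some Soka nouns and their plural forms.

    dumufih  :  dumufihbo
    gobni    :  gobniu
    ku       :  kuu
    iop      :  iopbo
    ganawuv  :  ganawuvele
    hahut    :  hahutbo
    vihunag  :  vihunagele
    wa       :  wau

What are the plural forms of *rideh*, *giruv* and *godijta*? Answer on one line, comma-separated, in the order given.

Looking at the final sound of each stem: -bo when the stem ends in a voiceless consonant (*dumufih*, *iop*, *hahut*); -ele when the stem ends in a voiced consonant (*ganawuv*, *vihunag*); -u when the stem ends in a vowel (*gobni*, *ku*, *wa*).
*rideh*: final sound = /h/, a voiceless consonant → -bo → *ridehbo*.
*giruv* — final sound /v/ (a voiced consonant) → -ele → *giruvele*.
Since the final sound of *godijta* is /a/ (a vowel), it takes -u, giving *godijtau*.

ridehbo, giruvele, godijtau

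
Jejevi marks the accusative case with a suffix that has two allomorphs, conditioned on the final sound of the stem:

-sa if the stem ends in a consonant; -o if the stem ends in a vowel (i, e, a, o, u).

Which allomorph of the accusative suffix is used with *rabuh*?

Since the final sound of *rabuh* is /h/ (a consonant), it takes -sa.

-sa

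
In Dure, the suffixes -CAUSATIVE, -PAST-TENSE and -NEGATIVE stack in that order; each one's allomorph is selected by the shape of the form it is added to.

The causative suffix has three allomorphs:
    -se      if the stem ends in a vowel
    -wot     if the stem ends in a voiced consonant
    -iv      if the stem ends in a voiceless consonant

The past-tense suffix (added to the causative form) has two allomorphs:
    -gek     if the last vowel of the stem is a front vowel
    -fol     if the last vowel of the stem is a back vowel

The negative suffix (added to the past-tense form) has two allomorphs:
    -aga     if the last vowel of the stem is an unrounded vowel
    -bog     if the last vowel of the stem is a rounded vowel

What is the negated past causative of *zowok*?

zowokivgekaga

*zowok* — final sound /k/ (a voiceless consonant) → -iv → *zowokiv*.
The last vowel of the causative form *zowokiv* is /i/, which is a front vowel, so the past-tense suffix is -gek, giving *zowokivgek*.
The past-tense form *zowokivgek*: last vowel = /e/, an unrounded vowel → -aga → *zowokivgekaga*.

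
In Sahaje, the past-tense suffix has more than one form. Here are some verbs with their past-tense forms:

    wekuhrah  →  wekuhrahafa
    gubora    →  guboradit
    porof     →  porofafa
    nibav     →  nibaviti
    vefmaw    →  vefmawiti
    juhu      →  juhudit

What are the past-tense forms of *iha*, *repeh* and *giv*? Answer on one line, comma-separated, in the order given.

ihadit, repehafa, giviti

The suffix is conditioned by the final sound: -afa when the stem ends in a voiceless consonant (*wekuhrah*, *porof*); -iti when the stem ends in a voiced consonant (*nibav*, *vefmaw*); -dit when the stem ends in a vowel (*gubora*, *juhu*).
The final sound of *iha* is /a/, which is a vowel, so the suffix is -dit, giving *ihadit*.
*repeh*: final sound = /h/, a voiceless consonant → -afa → *repehafa*.
Since the final sound of *giv* is /v/ (a voiced consonant), it takes -iti, giving *giviti*.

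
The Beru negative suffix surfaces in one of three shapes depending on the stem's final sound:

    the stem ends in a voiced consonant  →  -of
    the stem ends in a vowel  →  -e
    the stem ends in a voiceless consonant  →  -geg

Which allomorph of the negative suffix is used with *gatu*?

*gatu*: final sound = /u/, a vowel → -e.

-e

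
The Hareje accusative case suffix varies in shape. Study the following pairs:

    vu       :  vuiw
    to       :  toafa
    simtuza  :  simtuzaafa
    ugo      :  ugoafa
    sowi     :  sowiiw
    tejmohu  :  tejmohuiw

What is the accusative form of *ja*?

Looking at the last vowel of each stem: -iw when the last vowel of the stem is a high vowel (*vu*, *sowi*, *tejmohu*); -afa when the last vowel of the stem is a non-high vowel (*to*, *simtuza*, *ugo*).
*ja* — last vowel /a/ (a non-high vowel) → -afa → *jaafa*.

jaafa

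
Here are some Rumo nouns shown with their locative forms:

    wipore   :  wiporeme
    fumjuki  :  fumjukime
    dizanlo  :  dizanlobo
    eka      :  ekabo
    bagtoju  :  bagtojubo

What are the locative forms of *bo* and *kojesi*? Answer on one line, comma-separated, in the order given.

bobo, kojesime

The pattern is front/back vowel harmony: -me when the last vowel of the stem is a front vowel (*wipore*, *fumjuki*); -bo when the last vowel of the stem is a back vowel (*dizanlo*, *eka*, *bagtoju*).
*bo*: last vowel = /o/, a back vowel → -bo → *bobo*.
*kojesi*: last vowel = /i/, a front vowel → -me → *kojesime*.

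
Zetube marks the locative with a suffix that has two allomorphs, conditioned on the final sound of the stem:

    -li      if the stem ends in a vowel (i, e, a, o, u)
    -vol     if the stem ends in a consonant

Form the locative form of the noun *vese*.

veseli

Since the final sound of *vese* is /e/ (a vowel), it takes -li, giving *veseli*.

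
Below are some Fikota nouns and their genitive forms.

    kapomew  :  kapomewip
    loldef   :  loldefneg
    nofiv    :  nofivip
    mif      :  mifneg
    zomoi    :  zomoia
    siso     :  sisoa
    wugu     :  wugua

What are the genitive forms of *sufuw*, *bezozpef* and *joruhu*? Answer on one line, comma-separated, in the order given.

sufuwip, bezozpefneg, joruhua

Looking at the final sound of each stem: -neg when the stem ends in a voiceless consonant (*loldef*, *mif*); -ip when the stem ends in a voiced consonant (*kapomew*, *nofiv*); -a when the stem ends in a vowel (*zomoi*, *siso*, *wugu*).
*sufuw*: final sound = /w/, a voiced consonant → -ip → *sufuwip*.
*bezozpef*: final sound = /f/, a voiceless consonant → -neg → *bezozpefneg*.
*joruhu*: final sound = /u/, a vowel → -a → *joruhua*.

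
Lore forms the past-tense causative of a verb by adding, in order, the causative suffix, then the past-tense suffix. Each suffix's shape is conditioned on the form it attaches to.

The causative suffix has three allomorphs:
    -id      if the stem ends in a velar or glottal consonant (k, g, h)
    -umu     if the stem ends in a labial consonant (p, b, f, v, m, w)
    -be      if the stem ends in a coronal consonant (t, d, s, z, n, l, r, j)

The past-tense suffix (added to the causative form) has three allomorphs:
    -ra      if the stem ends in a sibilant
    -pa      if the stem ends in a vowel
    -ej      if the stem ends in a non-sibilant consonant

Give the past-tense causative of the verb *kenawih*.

*kenawih* — final consonant /h/ (velar/glottal) → -id → *kenawihid*.
The causative form *kenawihid* — final sound /d/ (a non-sibilant consonant) → -ej → *kenawihidej*.

kenawihidej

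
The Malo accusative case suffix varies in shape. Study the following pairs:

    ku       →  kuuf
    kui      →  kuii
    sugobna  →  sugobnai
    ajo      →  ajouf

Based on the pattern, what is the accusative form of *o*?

The pattern is rounding harmony: -uf when the last vowel of the stem is a rounded vowel (*ku*, *ajo*); -i when the last vowel of the stem is an unrounded vowel (*kui*, *sugobna*).
*o* — last vowel /o/ (a rounded vowel) → -uf → *ouf*.

ouf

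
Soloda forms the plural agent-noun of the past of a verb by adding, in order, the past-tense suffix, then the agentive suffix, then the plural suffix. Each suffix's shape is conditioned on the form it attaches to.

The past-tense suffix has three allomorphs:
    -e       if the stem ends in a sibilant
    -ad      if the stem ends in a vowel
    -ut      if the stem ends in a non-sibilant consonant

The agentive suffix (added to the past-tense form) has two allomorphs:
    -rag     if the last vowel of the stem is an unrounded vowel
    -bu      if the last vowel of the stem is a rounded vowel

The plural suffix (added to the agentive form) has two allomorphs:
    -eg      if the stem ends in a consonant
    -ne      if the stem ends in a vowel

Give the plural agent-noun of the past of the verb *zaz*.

zazerageg

Since the final sound of *zaz* is /z/ (a sibilant), it takes -e, giving *zaze*.
The past-tense form *zaze*: last vowel = /e/, an unrounded vowel → -rag → *zazerag*.
The agentive form *zazerag*: final sound = /g/, a consonant → -eg → *zazerageg*.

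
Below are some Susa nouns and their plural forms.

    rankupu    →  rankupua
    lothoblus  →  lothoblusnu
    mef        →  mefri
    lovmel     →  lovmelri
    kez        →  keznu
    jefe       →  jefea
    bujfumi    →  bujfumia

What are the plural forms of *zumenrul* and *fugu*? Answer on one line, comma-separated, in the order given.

Looking at the final sound of each stem: -nu when the stem ends in a sibilant (*lothoblus*, *kez*); -ri when the stem ends in a non-sibilant consonant (*mef*, *lovmel*); -a when the stem ends in a vowel (*rankupu*, *jefe*, *bujfumi*).
The final sound of *zumenrul* is /l/, which is a non-sibilant consonant, so the suffix is -ri, giving *zumenrulri*.
Since the final sound of *fugu* is /u/ (a vowel), it takes -a, giving *fugua*.

zumenrulri, fugua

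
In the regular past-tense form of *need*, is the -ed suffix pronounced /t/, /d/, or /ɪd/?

/ɪd/

The stem *need* ends in /t/ or /d/.
The -ed suffix is realized as /ɪd/ after /t, d/; as /t/ after other voiceless consonants; and as /d/ after other voiced sounds.
So -ed on *need* is pronounced /ɪd/.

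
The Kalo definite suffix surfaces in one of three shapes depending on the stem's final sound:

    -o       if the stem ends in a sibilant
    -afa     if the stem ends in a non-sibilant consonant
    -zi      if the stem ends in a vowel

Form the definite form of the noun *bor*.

borafa

Since the final sound of *bor* is /r/ (a non-sibilant consonant), it takes -afa, giving *borafa*.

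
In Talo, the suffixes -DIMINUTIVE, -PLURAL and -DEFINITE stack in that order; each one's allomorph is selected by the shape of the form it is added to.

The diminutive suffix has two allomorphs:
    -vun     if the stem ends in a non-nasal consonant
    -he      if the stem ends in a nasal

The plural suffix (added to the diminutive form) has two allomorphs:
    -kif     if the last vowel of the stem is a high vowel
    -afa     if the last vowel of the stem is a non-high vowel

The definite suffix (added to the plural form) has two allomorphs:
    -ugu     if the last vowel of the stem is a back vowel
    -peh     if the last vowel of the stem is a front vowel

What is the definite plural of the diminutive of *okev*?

The final consonant of *okev* is /v/, which is non-nasal, so the diminutive suffix is -vun, giving *okevvun*.
The diminutive form *okevvun*: last vowel = /u/, a high vowel → -kif → *okevvunkif*.
Since the last vowel of the plural form *okevvunkif* is /i/ (a front vowel), it takes -peh, giving *okevvunkifpeh*.

okevvunkifpeh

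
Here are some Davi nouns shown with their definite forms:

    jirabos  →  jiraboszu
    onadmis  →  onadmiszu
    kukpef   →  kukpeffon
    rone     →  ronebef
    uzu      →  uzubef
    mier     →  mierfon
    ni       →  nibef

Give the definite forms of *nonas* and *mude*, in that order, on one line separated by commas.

Looking at the final sound of each stem: -zu when the stem ends in a sibilant (*jirabos*, *onadmis*); -fon when the stem ends in a non-sibilant consonant (*kukpef*, *mier*); -bef when the stem ends in a vowel (*rone*, *uzu*, *ni*).
*nonas* — final sound /s/ (a sibilant) → -zu → *nonaszu*.
*mude*: final sound = /e/, a vowel → -bef → *mudebef*.

nonaszu, mudebef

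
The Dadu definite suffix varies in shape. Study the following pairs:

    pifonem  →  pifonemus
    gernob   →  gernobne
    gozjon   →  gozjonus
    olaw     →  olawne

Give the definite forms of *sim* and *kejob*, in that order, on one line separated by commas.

The alternation tracks the final consonant of the stem — -us when the stem ends in a nasal (*pifonem*, *gozjon*); -ne when the stem ends in a non-nasal consonant (*gernob*, *olaw*).
Since the final consonant of *sim* is /m/ (a nasal), it takes -us, giving *simus*.
The final consonant of *kejob* is /b/, which is non-nasal, so the suffix is -ne, giving *kejobne*.

simus, kejobne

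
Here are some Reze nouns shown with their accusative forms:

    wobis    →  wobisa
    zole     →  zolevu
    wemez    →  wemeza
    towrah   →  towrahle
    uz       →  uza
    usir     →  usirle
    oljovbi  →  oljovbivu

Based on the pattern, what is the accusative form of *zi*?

The alternation tracks the final sound of the stem — -a when the stem ends in a sibilant (*wobis*, *wemez*, *uz*); -le when the stem ends in a non-sibilant consonant (*towrah*, *usir*); -vu when the stem ends in a vowel (*zole*, *oljovbi*).
*zi* — final sound /i/ (a vowel) → -vu → *zivu*.

zivu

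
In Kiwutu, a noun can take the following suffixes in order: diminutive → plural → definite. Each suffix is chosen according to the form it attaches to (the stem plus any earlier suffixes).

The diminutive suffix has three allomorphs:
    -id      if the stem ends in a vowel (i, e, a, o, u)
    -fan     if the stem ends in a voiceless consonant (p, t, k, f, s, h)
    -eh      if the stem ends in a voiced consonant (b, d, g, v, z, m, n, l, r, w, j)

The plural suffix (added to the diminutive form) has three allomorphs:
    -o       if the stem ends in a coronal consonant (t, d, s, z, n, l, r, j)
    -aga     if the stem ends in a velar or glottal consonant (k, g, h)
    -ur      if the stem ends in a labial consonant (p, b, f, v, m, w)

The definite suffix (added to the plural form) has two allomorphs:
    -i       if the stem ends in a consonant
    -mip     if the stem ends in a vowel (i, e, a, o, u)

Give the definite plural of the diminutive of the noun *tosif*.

tosiffanomip

Since the final sound of *tosif* is /f/ (a voiceless consonant), it takes -fan, giving *tosiffan*.
The diminutive form *tosiffan*: final consonant = /n/, coronal → -o → *tosiffano*.
The plural form *tosiffano* — final sound /o/ (a vowel) → -mip → *tosiffanomip*.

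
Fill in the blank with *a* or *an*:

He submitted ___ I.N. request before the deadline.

an

The indefinite article is chosen by the initial *sound* of the following word, not its spelling.
The initialism *I.N.* is read letter by letter; the first letter, I, is pronounced /aɪ/, which begins with a vowel sound.
So the article is *an*: He submitted an I.N. request before the deadline.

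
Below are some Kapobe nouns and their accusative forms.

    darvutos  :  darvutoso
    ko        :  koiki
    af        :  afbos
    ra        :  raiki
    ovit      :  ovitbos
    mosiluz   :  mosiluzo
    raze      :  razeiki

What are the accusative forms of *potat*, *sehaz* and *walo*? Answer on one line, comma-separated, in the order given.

The suffix is conditioned by the final sound: -o when the stem ends in a sibilant (*darvutos*, *mosiluz*); -bos when the stem ends in a non-sibilant consonant (*af*, *ovit*); -iki when the stem ends in a vowel (*ko*, *ra*, *raze*).
*potat* — final sound /t/ (a non-sibilant consonant) → -bos → *potatbos*.
Since the final sound of *sehaz* is /z/ (a sibilant), it takes -o, giving *sehazo*.
*walo* — final sound /o/ (a vowel) → -iki → *waloiki*.

potatbos, sehazo, waloiki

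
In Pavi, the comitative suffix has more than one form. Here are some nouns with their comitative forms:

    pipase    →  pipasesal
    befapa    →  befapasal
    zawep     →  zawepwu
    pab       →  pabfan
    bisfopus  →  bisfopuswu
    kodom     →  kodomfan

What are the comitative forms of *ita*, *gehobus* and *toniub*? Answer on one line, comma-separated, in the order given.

The pattern is voicing of the final sound: -wu when the stem ends in a voiceless consonant (*zawep*, *bisfopus*); -fan when the stem ends in a voiced consonant (*pab*, *kodom*); -sal when the stem ends in a vowel (*pipase*, *befapa*).
*ita*: final sound = /a/, a vowel → -sal → *itasal*.
*gehobus*: final sound = /s/, a voiceless consonant → -wu → *gehobuswu*.
*toniub* — final sound /b/ (a voiced consonant) → -fan → *toniubfan*.

itasal, gehobuswu, toniubfan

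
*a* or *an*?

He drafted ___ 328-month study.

The indefinite article is chosen by the initial *sound* of the following word, not its spelling.
The number *328* is spoken "three hundred …", beginning with /θriː/ — a consonant sound.
So the article is *a*: He drafted a 328-month study.

a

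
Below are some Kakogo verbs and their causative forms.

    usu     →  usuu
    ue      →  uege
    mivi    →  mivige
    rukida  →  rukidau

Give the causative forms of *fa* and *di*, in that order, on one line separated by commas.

fau, dige

The pattern is front/back vowel harmony: -ge when the last vowel of the stem is a front vowel (*ue*, *mivi*); -u when the last vowel of the stem is a back vowel (*usu*, *rukida*).
Since the last vowel of *fa* is /a/ (a back vowel), it takes -u, giving *fau*.
Since the last vowel of *di* is /i/ (a front vowel), it takes -ge, giving *dige*.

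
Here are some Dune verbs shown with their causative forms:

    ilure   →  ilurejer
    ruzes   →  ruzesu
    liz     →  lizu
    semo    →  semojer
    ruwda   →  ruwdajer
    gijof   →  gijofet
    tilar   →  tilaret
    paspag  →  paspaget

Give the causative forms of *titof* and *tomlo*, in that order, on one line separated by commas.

titofet, tomlojer

The alternation tracks the final sound of the stem — -u when the stem ends in a sibilant (*ruzes*, *liz*); -et when the stem ends in a non-sibilant consonant (*gijof*, *tilar*, *paspag*); -jer when the stem ends in a vowel (*ilure*, *semo*, *ruwda*).
Since the final sound of *titof* is /f/ (a non-sibilant consonant), it takes -et, giving *titofet*.
*tomlo*: final sound = /o/, a vowel → -jer → *tomlojer*.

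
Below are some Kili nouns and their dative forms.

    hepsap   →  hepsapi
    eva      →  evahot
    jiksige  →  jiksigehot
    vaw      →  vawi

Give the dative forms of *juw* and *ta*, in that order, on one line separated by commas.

The alternation tracks the final sound of the stem — -i when the stem ends in a consonant (*hepsap*, *vaw*); -hot when the stem ends in a vowel (*eva*, *jiksige*).
Since the final sound of *juw* is /w/ (a consonant), it takes -i, giving *juwi*.
The final sound of *ta* is /a/, which is a vowel, so the suffix is -hot, giving *tahot*.

juwi, tahot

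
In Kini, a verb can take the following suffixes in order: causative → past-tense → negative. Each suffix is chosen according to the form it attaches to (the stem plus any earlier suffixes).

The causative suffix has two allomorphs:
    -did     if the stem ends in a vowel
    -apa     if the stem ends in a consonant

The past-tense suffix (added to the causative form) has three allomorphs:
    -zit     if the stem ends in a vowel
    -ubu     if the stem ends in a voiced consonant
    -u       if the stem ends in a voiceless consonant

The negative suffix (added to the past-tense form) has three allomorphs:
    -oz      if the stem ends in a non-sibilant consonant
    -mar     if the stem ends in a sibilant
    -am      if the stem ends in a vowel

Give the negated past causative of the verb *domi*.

domididubuam

Since the final sound of *domi* is /i/ (a vowel), it takes -did, giving *domidid*.
The causative form *domidid*: final sound = /d/, a voiced consonant → -ubu → *domididubu*.
The past-tense form *domididubu*: final sound = /u/, a vowel → -am → *domididubuam*.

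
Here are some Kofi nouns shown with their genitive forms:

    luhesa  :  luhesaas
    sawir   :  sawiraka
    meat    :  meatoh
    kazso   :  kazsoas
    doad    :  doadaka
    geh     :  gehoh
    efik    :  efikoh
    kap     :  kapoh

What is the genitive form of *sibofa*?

sibofaas

The alternation tracks the final sound of the stem — -oh when the stem ends in a voiceless consonant (*meat*, *geh*, *efik*, *kap*); -aka when the stem ends in a voiced consonant (*sawir*, *doad*); -as when the stem ends in a vowel (*luhesa*, *kazso*).
Since the final sound of *sibofa* is /a/ (a vowel), it takes -as, giving *sibofaas*.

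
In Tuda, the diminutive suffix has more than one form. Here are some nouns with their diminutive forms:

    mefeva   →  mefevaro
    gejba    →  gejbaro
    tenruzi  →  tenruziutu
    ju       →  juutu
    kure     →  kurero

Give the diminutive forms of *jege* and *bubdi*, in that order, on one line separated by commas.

Looking at the last vowel of each stem: -utu when the last vowel of the stem is a high vowel (*tenruzi*, *ju*); -ro when the last vowel of the stem is a non-high vowel (*mefeva*, *gejba*, *kure*).
*jege* — last vowel /e/ (a non-high vowel) → -ro → *jegero*.
The last vowel of *bubdi* is /i/, which is a high vowel, so the suffix is -utu, giving *bubdiutu*.

jegero, bubdiutu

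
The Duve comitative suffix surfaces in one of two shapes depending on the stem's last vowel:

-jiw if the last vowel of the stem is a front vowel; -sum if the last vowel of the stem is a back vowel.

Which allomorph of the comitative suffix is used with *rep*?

*rep* — last vowel /e/ (a front vowel) → -jiw.

-jiw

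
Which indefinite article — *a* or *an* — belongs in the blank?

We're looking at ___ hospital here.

a

The indefinite article is chosen by the initial *sound* of the following word, not its spelling.
*hospital* begins with the sound /h/ (h is pronounced) — a consonant sound.
So the article is *a*: We're looking at a hospital here.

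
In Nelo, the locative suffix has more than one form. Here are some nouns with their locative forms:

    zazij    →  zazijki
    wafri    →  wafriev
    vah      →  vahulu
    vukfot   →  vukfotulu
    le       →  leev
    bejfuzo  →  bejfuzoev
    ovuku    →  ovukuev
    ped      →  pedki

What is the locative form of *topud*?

The alternation tracks the final sound of the stem — -ulu when the stem ends in a voiceless consonant (*vah*, *vukfot*); -ki when the stem ends in a voiced consonant (*zazij*, *ped*); -ev when the stem ends in a vowel (*wafri*, *le*, *bejfuzo*, *ovuku*).
Since the final sound of *topud* is /d/ (a voiced consonant), it takes -ki, giving *topudki*.

topudki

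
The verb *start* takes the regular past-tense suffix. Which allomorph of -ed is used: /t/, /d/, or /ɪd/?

The stem *start* ends in /t/ or /d/.
The -ed suffix is realized as /ɪd/ after /t, d/; as /t/ after other voiceless consonants; and as /d/ after other voiced sounds.
So -ed on *start* is pronounced /ɪd/.

/ɪd/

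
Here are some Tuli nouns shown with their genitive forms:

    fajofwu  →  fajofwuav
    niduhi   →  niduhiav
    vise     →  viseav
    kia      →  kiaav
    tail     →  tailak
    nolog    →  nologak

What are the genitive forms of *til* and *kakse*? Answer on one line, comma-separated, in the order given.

Looking at the final sound of each stem: -ak when the stem ends in a consonant (*tail*, *nolog*); -av when the stem ends in a vowel (*fajofwu*, *niduhi*, *vise*, *kia*).
*til*: final sound = /l/, a consonant → -ak → *tilak*.
*kakse* — final sound /e/ (a vowel) → -av → *kakseav*.

tilak, kakseav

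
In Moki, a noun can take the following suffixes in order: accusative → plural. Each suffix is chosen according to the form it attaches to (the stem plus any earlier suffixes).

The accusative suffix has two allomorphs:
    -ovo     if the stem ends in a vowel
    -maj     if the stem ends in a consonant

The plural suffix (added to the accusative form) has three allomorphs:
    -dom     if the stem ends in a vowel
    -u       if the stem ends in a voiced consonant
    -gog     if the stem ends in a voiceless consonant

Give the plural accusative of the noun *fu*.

*fu* — final sound /u/ (a vowel) → -ovo → *fuovo*.
The accusative form *fuovo* — final sound /o/ (a vowel) → -dom → *fuovodom*.

fuovodom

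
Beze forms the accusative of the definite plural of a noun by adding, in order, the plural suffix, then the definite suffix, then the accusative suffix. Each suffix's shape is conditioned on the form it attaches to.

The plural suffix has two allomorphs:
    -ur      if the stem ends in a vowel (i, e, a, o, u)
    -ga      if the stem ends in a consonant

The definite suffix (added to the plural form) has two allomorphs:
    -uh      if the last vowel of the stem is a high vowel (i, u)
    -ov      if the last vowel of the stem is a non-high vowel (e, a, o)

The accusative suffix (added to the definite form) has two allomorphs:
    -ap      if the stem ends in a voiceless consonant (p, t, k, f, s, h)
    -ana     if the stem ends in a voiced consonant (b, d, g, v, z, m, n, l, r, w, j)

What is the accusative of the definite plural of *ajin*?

Since the final sound of *ajin* is /n/ (a consonant), it takes -ga, giving *ajinga*.
The last vowel of the plural form *ajinga* is /a/, which is a non-high vowel, so the definite suffix is -ov, giving *ajingaov*.
Since the final consonant of the definite form *ajingaov* is /v/ (voiced), it takes -ana, giving *ajingaovana*.

ajingaovana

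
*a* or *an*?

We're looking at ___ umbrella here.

an

The indefinite article is chosen by the initial *sound* of the following word, not its spelling.
*umbrella* begins with the sound /ʌ/ (u pronounced /ʌ/) — a vowel sound.
So the article is *an*: We're looking at an umbrella here.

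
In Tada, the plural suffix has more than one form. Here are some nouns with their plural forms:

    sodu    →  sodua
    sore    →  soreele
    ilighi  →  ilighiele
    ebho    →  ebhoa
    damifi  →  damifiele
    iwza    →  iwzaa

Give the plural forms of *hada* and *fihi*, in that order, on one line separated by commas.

hadaa, fihiele

The suffix is conditioned by the last vowel: -ele when the last vowel of the stem is a front vowel (*sore*, *ilighi*, *damifi*); -a when the last vowel of the stem is a back vowel (*sodu*, *ebho*, *iwza*).
*hada*: last vowel = /a/, a back vowel → -a → *hadaa*.
*fihi* — last vowel /i/ (a front vowel) → -ele → *fihiele*.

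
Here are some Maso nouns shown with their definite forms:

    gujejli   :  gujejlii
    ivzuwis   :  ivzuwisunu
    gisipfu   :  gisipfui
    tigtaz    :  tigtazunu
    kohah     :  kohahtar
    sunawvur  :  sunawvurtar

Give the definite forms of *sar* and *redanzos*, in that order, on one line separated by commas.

sartar, redanzosunu

The alternation tracks the final sound of the stem — -unu when the stem ends in a sibilant (*ivzuwis*, *tigtaz*); -tar when the stem ends in a non-sibilant consonant (*kohah*, *sunawvur*); -i when the stem ends in a vowel (*gujejli*, *gisipfu*).
Since the final sound of *sar* is /r/ (a non-sibilant consonant), it takes -tar, giving *sartar*.
*redanzos*: final sound = /s/, a sibilant → -unu → *redanzosunu*.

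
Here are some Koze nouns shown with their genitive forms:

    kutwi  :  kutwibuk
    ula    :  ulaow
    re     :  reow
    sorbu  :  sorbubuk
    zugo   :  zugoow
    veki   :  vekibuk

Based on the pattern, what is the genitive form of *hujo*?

The alternation tracks the last vowel of the stem — -buk when the last vowel of the stem is a high vowel (*kutwi*, *sorbu*, *veki*); -ow when the last vowel of the stem is a non-high vowel (*ula*, *re*, *zugo*).
*hujo* — last vowel /o/ (a non-high vowel) → -ow → *hujoow*.

hujoow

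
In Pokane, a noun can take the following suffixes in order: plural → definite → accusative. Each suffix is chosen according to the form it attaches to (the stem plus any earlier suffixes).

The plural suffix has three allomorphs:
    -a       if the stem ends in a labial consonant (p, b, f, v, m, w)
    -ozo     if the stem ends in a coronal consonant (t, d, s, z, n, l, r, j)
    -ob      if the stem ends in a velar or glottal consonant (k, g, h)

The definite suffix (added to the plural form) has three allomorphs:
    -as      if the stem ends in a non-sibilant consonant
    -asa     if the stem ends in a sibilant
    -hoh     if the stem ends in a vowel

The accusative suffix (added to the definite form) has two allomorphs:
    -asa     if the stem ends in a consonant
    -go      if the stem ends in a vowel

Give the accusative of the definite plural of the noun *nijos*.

The final consonant of *nijos* is /s/, which is coronal, so the plural suffix is -ozo, giving *nijosozo*.
Since the final sound of the plural form *nijosozo* is /o/ (a vowel), it takes -hoh, giving *nijosozohoh*.
The definite form *nijosozohoh* — final sound /h/ (a consonant) → -asa → *nijosozohohasa*.

nijosozohohasa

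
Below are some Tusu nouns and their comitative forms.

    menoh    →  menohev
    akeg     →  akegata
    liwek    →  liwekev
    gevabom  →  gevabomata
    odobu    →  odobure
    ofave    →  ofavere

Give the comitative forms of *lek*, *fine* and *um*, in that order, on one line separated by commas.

lekev, finere, umata

The alternation tracks the final sound of the stem — -ev when the stem ends in a voiceless consonant (*menoh*, *liwek*); -ata when the stem ends in a voiced consonant (*akeg*, *gevabom*); -re when the stem ends in a vowel (*odobu*, *ofave*).
*lek*: final sound = /k/, a voiceless consonant → -ev → *lekev*.
The final sound of *fine* is /e/, which is a vowel, so the suffix is -re, giving *finere*.
*um* — final sound /m/ (a voiced consonant) → -ata → *umata*.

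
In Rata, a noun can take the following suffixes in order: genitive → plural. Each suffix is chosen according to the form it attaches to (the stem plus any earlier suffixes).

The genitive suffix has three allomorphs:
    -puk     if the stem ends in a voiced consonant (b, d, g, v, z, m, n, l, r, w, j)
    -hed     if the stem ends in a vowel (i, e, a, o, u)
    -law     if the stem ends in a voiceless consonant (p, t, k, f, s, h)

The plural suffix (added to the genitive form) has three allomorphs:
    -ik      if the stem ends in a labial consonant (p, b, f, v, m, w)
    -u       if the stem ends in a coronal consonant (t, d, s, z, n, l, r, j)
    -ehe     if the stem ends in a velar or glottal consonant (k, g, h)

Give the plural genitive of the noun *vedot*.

vedotlawik

Since the final sound of *vedot* is /t/ (a voiceless consonant), it takes -law, giving *vedotlaw*.
The genitive form *vedotlaw*: final consonant = /w/, labial → -ik → *vedotlawik*.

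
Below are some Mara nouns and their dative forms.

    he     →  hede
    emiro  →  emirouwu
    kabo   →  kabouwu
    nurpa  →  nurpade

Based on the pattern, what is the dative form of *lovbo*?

The pattern is rounding harmony: -uwu when the last vowel of the stem is a rounded vowel (*emiro*, *kabo*); -de when the last vowel of the stem is an unrounded vowel (*he*, *nurpa*).
*lovbo*: last vowel = /o/, a rounded vowel → -uwu → *lovbouwu*.

lovbouwu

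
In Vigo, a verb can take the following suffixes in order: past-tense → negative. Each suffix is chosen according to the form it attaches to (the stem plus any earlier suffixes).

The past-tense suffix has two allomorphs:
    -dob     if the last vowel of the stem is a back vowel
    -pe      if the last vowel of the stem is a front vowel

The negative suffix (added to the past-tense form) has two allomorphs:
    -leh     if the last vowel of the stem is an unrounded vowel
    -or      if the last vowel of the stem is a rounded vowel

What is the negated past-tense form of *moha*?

mohadobor

*moha* — last vowel /a/ (a back vowel) → -dob → *mohadob*.
The past-tense form *mohadob* — last vowel /o/ (a rounded vowel) → -or → *mohadobor*.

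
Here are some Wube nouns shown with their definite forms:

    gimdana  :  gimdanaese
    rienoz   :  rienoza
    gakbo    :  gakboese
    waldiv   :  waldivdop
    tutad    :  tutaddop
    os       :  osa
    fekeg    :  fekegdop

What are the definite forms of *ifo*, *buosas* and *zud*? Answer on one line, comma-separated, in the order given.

ifoese, buosasa, zuddop

The pattern is sibilance of the final sound: -a when the stem ends in a sibilant (*rienoz*, *os*); -dop when the stem ends in a non-sibilant consonant (*waldiv*, *tutad*, *fekeg*); -ese when the stem ends in a vowel (*gimdana*, *gakbo*).
Since the final sound of *ifo* is /o/ (a vowel), it takes -ese, giving *ifoese*.
*buosas*: final sound = /s/, a sibilant → -a → *buosasa*.
*zud* — final sound /d/ (a non-sibilant consonant) → -dop → *zuddop*.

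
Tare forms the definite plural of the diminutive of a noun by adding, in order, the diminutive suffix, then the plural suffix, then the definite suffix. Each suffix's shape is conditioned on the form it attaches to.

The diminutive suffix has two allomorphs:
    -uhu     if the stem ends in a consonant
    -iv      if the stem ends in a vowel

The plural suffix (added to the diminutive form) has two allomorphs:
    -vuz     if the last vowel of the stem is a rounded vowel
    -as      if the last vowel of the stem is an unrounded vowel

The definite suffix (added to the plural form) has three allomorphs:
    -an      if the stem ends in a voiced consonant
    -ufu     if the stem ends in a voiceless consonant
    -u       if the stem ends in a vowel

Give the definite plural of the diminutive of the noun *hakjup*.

hakjupuhuvuzan

The final sound of *hakjup* is /p/, which is a consonant, so the diminutive suffix is -uhu, giving *hakjupuhu*.
Since the last vowel of the diminutive form *hakjupuhu* is /u/ (a rounded vowel), it takes -vuz, giving *hakjupuhuvuz*.
Since the final sound of the plural form *hakjupuhuvuz* is /z/ (a voiced consonant), it takes -an, giving *hakjupuhuvuzan*.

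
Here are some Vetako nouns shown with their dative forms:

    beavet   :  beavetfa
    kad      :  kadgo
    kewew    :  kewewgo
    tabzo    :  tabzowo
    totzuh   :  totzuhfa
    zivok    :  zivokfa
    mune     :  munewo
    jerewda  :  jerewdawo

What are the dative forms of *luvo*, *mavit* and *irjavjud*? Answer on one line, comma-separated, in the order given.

The alternation tracks the final sound of the stem — -fa when the stem ends in a voiceless consonant (*beavet*, *totzuh*, *zivok*); -go when the stem ends in a voiced consonant (*kad*, *kewew*); -wo when the stem ends in a vowel (*tabzo*, *mune*, *jerewda*).
*luvo* — final sound /o/ (a vowel) → -wo → *luvowo*.
*mavit* — final sound /t/ (a voiceless consonant) → -fa → *mavitfa*.
Since the final sound of *irjavjud* is /d/ (a voiced consonant), it takes -go, giving *irjavjudgo*.

luvowo, mavitfa, irjavjudgo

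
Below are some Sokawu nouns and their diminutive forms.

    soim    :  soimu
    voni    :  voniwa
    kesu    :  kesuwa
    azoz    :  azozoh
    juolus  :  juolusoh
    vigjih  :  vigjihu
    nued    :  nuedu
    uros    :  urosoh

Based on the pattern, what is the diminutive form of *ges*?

The alternation tracks the final sound of the stem — -oh when the stem ends in a sibilant (*azoz*, *juolus*, *uros*); -u when the stem ends in a non-sibilant consonant (*soim*, *vigjih*, *nued*); -wa when the stem ends in a vowel (*voni*, *kesu*).
*ges*: final sound = /s/, a sibilant → -oh → *gesoh*.

gesoh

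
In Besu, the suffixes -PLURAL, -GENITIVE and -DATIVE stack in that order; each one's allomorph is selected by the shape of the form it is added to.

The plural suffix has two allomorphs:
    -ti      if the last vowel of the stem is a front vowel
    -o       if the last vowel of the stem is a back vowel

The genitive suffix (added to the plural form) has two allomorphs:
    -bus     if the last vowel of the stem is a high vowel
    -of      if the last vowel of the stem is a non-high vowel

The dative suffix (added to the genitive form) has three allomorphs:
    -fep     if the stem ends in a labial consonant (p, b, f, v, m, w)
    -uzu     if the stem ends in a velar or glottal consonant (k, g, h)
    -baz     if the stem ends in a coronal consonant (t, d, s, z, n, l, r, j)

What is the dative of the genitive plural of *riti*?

rititibusbaz

The last vowel of *riti* is /i/, which is a front vowel, so the plural suffix is -ti, giving *rititi*.
The last vowel of the plural form *rititi* is /i/, which is a high vowel, so the genitive suffix is -bus, giving *rititibus*.
The final consonant of the genitive form *rititibus* is /s/, which is coronal, so the dative suffix is -baz, giving *rititibusbaz*.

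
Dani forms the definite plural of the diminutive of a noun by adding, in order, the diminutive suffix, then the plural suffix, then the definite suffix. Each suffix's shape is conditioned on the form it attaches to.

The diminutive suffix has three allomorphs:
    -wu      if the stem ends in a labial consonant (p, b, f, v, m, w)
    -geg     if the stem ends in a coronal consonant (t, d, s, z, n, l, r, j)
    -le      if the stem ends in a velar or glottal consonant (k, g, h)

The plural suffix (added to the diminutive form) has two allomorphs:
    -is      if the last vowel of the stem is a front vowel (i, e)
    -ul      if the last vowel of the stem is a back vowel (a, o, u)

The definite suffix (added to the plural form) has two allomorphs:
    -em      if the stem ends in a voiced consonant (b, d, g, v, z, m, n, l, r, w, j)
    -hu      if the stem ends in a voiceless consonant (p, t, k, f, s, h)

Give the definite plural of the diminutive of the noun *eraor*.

eraorgegishu

The final consonant of *eraor* is /r/, which is coronal, so the diminutive suffix is -geg, giving *eraorgeg*.
The last vowel of the diminutive form *eraorgeg* is /e/, which is a front vowel, so the plural suffix is -is, giving *eraorgegis*.
The plural form *eraorgegis* — final consonant /s/ (voiceless) → -hu → *eraorgegishu*.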